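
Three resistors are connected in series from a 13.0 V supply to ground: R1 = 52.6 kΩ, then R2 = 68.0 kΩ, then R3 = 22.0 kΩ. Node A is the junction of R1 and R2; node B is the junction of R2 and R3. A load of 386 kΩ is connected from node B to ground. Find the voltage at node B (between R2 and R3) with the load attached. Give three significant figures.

At node B, R3 is in parallel with the load: R3‖R_L = 20.81 kΩ.
Below node A the resistance is R2 + (R3‖R_L) = 88.81 kΩ, so V_A = 13.0 × 88.81/141.4 = 8.165 V.
Then V_B = V_A × (R3‖R_L)/(R2 + R3‖R_L) = 8.165 × 20.81/88.81 = 1.91 V.

V ≈ 1.91 V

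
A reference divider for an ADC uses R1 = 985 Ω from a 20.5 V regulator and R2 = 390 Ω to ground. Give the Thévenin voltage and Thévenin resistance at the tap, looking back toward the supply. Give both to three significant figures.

V_th = 5.81 V, R_th = 279 Ω

V_th is the open-circuit tap voltage: 20.5 × 390/(985 + 390) = 5.81 V.
With the supply zeroed, R1 and R2 appear in parallel from the tap: R_th = R1‖R2 = (985 × 390)/1375 = 279 Ω.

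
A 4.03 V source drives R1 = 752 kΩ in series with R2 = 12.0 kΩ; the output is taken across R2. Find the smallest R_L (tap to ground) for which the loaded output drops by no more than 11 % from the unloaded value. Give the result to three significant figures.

R_L(min) ≈ 95.6 kΩ

Output resistance R_th = R1‖R2 = (752 × 12.0)/764.0 = 11.81 kΩ.
The fractional drop is R_th/(R_th + R_L); requiring this ≤ 0.110 gives R_L ≥ R_th(1/0.110 − 1) = 11.81 × 8.091 = 95.6 kΩ.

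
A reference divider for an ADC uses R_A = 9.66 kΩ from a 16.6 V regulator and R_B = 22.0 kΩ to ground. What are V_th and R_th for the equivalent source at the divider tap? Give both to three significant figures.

V_th = 11.5 V, R_th = 6.71 kΩ

V_th is the open-circuit tap voltage: 16.6 × 22.0/(9.66 + 22.0) = 11.5 V.
With the supply zeroed, R_A and R_B appear in parallel from the tap: R_th = R_A‖R_B = (9.66 × 22.0)/31.66 = 6.71 kΩ.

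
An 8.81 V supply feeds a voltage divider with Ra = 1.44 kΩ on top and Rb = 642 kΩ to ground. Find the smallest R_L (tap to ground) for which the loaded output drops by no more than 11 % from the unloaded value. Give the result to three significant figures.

R_L(min) ≈ 11.6 kΩ

Output resistance R_th = Ra‖Rb = (1.44 × 642)/643.4 = 1.437 kΩ.
The fractional drop is R_th/(R_th + R_L); requiring this ≤ 0.110 gives R_L ≥ R_th(1/0.110 − 1) = 1.437 × 8.091 = 11.6 kΩ.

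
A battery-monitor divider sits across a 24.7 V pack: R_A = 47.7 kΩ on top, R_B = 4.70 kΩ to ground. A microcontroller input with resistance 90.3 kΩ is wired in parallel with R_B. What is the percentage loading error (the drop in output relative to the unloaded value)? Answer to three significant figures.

4.52 %

The divider's output (Thévenin) resistance is R_A‖R_B = 4.278 kΩ.
Fractional drop under load = R_th/(R_th + R_L) = 4.278 / (4.278 + 90.3) = 0.04524.
So the output falls by 4.52 %.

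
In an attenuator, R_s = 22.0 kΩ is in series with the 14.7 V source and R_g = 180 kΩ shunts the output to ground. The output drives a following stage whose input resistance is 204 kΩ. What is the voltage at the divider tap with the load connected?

V_out ≈ 12.0 V

The load sits in parallel with R_g: R_g‖R_L = (180 × 204) / (180 + 204) = 95.62 kΩ.
V_out = 14.7 × 95.62 / (22.0 + 95.62) = 14.7 × 95.62/117.6 = 12.0 V.
(Unloaded it would have been 13.1 V.)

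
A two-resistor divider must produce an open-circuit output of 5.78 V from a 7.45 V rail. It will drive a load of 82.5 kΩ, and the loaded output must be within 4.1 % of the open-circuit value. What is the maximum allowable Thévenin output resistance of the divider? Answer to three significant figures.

R_th ≤ 3.53 kΩ

Loading drop = R_th/(R_th + R_L) ≤ 0.0410, so R_th ≤ R_L · ε/(1−ε) = 82.5 kΩ × 0.0410/0.9590 = 3.53 kΩ.
(Any R1, R2 with R2/(R1+R2) = 0.776 and R1‖R2 ≤ 3.53 kΩ will meet the spec.)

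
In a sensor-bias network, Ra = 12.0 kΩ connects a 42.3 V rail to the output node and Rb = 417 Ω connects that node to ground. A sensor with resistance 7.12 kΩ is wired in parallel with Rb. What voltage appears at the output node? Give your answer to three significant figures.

The load sits in parallel with Rb: Rb‖R_L = (417 × 7120) / (417 + 7120) = 393.9 Ω.
V_out = 42.3 × 393.9 / (12000 + 393.9) = 42.3 × 393.9/12390 = 1.34 V.

V_out ≈ 1.34 V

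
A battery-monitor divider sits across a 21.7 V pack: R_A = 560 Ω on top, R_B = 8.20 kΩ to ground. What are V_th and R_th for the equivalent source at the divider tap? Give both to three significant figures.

V_th = 20.3 V, R_th = 524 Ω

V_th is the open-circuit tap voltage: 21.7 × 8200/(560 + 8200) = 20.3 V.
With the supply zeroed, R_A and R_B appear in parallel from the tap: R_th = R_A‖R_B = (560 × 8200)/8760 = 524 Ω.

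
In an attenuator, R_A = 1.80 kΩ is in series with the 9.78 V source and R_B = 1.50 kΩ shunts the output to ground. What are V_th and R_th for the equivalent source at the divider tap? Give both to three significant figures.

V_th = 4.45 V, R_th = 818 Ω

V_th is the open-circuit tap voltage: 9.78 × 1.50/(1.80 + 1.50) = 4.45 V.
With the supply zeroed, R_A and R_B appear in parallel from the tap: R_th = R_A‖R_B = (1.80 × 1.50)/3.300 = 818 Ω.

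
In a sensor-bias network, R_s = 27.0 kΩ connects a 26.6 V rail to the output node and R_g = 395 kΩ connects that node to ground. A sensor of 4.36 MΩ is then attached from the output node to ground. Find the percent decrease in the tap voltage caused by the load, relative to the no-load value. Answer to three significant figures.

0.576 %

The divider's output (Thévenin) resistance is R_s‖R_g = 25.27 kΩ.
Fractional drop under load = R_th/(R_th + R_L) = 25.27 / (25.27 + 4360) = 0.005763.
So the output falls by 0.576 %.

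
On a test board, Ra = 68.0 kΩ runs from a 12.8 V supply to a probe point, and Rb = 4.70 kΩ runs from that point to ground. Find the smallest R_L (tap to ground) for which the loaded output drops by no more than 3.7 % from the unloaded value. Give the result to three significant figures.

R_L(min) ≈ 114 kΩ

Output resistance R_th = Ra‖Rb = (68.0 × 4.70)/72.70 = 4.396 kΩ.
The fractional drop is R_th/(R_th + R_L); requiring this ≤ 0.0370 gives R_L ≥ R_th(1/0.0370 − 1) = 4.396 × 26.03 = 114 kΩ.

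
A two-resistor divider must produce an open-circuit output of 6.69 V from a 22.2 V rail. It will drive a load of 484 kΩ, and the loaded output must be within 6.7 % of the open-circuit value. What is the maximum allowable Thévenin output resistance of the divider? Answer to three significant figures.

R_th ≤ 34.8 kΩ

Loading drop = R_th/(R_th + R_L) ≤ 0.0670, so R_th ≤ R_L · ε/(1−ε) = 484 kΩ × 0.0670/0.9330 = 34.8 kΩ.
(Any R1, R2 with R2/(R1+R2) = 0.301 and R1‖R2 ≤ 34.8 kΩ will meet the spec.)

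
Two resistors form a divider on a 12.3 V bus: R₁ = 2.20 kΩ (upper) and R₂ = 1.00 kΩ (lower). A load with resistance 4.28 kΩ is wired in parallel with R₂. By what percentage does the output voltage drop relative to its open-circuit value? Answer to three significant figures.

The divider's output (Thévenin) resistance is R₁‖R₂ = 0.6875 kΩ.
Fractional drop under load = R_th/(R_th + R_L) = 0.6875 / (0.6875 + 4.28) = 0.1384.
So the output falls by 13.8 %.

13.8 %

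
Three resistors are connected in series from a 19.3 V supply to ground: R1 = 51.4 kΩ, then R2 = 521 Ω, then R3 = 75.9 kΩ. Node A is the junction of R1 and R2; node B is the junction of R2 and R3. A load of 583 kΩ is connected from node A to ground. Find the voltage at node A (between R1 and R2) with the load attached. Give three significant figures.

Below node A the series string R2+R3 = 76420 Ω sits in parallel with the 583000 Ω load: 67560 Ω.
V_A = 19.3 × 67560/(51400 + 67560) = 11.0 V.

V ≈ 11.0 V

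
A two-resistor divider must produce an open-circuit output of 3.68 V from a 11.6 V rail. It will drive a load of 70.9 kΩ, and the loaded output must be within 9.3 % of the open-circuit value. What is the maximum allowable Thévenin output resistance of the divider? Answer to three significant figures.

R_th ≤ 7.27 kΩ

Loading drop = R_th/(R_th + R_L) ≤ 0.0930, so R_th ≤ R_L · ε/(1−ε) = 70.9 kΩ × 0.0930/0.9070 = 7.27 kΩ.
(Any R1, R2 with R2/(R1+R2) = 0.317 and R1‖R2 ≤ 7.27 kΩ will meet the spec.)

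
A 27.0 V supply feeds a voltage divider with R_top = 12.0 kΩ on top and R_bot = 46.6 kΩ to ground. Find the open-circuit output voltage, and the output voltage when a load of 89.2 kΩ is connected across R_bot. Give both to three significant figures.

Open-circuit: V = 27.0 × 46.6/(12.0 + 46.6) = 21.5 V.
With the load, R_bot becomes R_bot‖R_L = 30.61 kΩ, so V = 27.0 × 30.61/42.61 = 19.4 V.

Unloaded: 21.5 V; loaded: 19.4 V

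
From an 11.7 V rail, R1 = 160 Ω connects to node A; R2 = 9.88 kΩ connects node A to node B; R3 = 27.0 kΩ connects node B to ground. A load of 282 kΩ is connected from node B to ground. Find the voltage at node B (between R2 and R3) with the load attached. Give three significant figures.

V ≈ 8.31 V

At node B, R3 is in parallel with the load: R3‖R_L = 24640 Ω.
Below node A the resistance is R2 + (R3‖R_L) = 34520 Ω, so V_A = 11.7 × 34520/34680 = 11.65 V.
Then V_B = V_A × (R3‖R_L)/(R2 + R3‖R_L) = 11.65 × 24640/34520 = 8.31 V.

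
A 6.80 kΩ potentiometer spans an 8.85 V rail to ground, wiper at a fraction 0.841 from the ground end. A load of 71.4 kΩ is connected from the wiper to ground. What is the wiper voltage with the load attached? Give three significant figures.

V ≈ 7.35 V

The wiper splits the pot into (1−α)R = 1.081 kΩ above and αR = 5.719 kΩ below.
Lower section ‖ load = 5.295 kΩ.
V_wiper = 8.85 × 5.295/(1.081 + 5.295) = 7.35 V.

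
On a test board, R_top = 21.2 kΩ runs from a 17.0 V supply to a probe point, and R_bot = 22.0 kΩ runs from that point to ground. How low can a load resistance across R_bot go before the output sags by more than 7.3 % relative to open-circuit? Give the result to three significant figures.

Output resistance R_th = R_top‖R_bot = (21.2 × 22.0)/43.20 = 10.80 kΩ.
The fractional drop is R_th/(R_th + R_L); requiring this ≤ 0.0730 gives R_L ≥ R_th(1/0.0730 − 1) = 10.80 × 12.70 = 137 kΩ.

R_L(min) ≈ 137 kΩ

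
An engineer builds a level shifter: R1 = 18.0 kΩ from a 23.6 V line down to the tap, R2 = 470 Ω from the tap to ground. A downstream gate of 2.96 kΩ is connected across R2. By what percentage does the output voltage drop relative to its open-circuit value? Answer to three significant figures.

13.4 %

The divider's output (Thévenin) resistance is R1‖R2 = 458.0 Ω.
Fractional drop under load = R_th/(R_th + R_L) = 458.0 / (458.0 + 2960) = 0.1340.
So the output falls by 13.4 %.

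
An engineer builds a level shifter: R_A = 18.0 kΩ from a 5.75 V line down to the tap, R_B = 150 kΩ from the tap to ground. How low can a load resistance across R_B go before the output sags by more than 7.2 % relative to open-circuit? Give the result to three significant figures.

R_L(min) ≈ 207 kΩ

Output resistance R_th = R_A‖R_B = (18.0 × 150)/168.0 = 16.07 kΩ.
The fractional drop is R_th/(R_th + R_L); requiring this ≤ 0.0720 gives R_L ≥ R_th(1/0.0720 − 1) = 16.07 × 12.89 = 207 kΩ.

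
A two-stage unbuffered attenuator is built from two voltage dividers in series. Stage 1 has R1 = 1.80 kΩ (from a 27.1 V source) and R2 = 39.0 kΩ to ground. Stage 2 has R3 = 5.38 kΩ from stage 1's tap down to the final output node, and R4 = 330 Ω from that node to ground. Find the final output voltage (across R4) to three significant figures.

Stage 2 presents R3+R4 = 5710 Ω as a load on stage 1's tap.
Stage 1's lower leg becomes R2‖(R3+R4) = 4981 Ω, so V_mid = 27.1 × 4981/6781 = 19.91 V.
Stage 2 is itself unloaded: V_out = V_mid × R4/(R3+R4) = 19.91 × 330/5710 = 1.15 V.

V_out ≈ 1.15 V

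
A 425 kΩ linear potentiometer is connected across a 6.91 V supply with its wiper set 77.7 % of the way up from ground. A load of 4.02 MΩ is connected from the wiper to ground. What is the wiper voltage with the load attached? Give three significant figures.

V ≈ 5.27 V

The wiper splits the pot into (1−α)R = 94.77 kΩ above and αR = 330.2 kΩ below.
Lower section ‖ load = 305.2 kΩ.
V_wiper = 6.91 × 305.2/(94.77 + 305.2) = 5.27 V.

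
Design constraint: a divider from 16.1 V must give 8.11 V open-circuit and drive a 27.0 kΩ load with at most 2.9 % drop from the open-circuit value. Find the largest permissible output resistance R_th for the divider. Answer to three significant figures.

Loading drop = R_th/(R_th + R_L) ≤ 0.0290, so R_th ≤ R_L · ε/(1−ε) = 27.0 kΩ × 0.0290/0.9710 = 806 Ω.
(Any R1, R2 with R2/(R1+R2) = 0.504 and R1‖R2 ≤ 806 Ω will meet the spec.)

R_th ≤ 806 Ω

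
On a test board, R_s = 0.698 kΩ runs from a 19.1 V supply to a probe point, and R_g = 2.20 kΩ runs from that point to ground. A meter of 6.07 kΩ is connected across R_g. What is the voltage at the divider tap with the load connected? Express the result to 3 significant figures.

The load sits in parallel with R_g: R_g‖R_L = (2200 × 6070) / (2200 + 6070) = 1615 Ω.
V_out = 19.1 × 1615 / (698 + 1615) = 19.1 × 1615/2313 = 13.3 V.

V_out ≈ 13.3 V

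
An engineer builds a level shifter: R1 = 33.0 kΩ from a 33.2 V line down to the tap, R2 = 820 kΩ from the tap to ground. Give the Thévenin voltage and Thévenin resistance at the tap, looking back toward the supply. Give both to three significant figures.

V_th = 31.9 V, R_th = 31.7 kΩ

V_th is the open-circuit tap voltage: 33.2 × 820/(33.0 + 820) = 31.9 V.
With the supply zeroed, R1 and R2 appear in parallel from the tap: R_th = R1‖R2 = (33.0 × 820)/853.0 = 31.7 kΩ.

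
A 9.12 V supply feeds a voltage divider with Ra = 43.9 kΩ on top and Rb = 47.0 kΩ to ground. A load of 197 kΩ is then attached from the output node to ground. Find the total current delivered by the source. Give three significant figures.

I ≈ 0.111 mA

Rb‖R_L = 37.95 kΩ, so the source sees Ra + Rb‖R_L = 81.85 kΩ.
I = 9.12 V / 81.85 kΩ = 0.111 mA.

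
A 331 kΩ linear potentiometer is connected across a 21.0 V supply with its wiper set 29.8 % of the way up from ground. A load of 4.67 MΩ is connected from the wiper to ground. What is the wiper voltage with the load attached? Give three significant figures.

The wiper splits the pot into (1−α)R = 232.4 kΩ above and αR = 98.64 kΩ below.
Lower section ‖ load = 96.60 kΩ.
V_wiper = 21.0 × 96.60/(232.4 + 96.60) = 6.17 V.

V ≈ 6.17 V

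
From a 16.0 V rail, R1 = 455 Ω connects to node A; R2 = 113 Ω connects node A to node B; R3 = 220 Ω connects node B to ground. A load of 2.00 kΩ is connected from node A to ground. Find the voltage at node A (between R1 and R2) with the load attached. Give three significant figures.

V ≈ 6.17 V

Below node A the series string R2+R3 = 333.0 Ω sits in parallel with the 2000 Ω load: 285.5 Ω.
V_A = 16.0 × 285.5/(455 + 285.5) = 6.17 V.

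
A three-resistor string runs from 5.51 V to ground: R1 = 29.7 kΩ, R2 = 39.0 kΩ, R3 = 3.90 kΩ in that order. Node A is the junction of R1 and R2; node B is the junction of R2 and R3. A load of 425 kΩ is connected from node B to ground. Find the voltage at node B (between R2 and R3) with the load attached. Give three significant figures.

V ≈ 0.293 V

At node B, R3 is in parallel with the load: R3‖R_L = 3.865 kΩ.
Below node A the resistance is R2 + (R3‖R_L) = 42.86 kΩ, so V_A = 5.51 × 42.86/72.56 = 3.255 V.
Then V_B = V_A × (R3‖R_L)/(R2 + R3‖R_L) = 3.255 × 3.865/42.86 = 0.293 V.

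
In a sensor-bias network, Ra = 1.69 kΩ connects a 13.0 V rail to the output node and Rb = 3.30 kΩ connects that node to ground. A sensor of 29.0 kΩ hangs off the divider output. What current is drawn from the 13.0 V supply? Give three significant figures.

I ≈ 2.79 mA

Rb‖R_L = 2.963 kΩ, so the source sees Ra + Rb‖R_L = 4.653 kΩ.
I = 13.0 V / 4.653 kΩ = 2.79 mA.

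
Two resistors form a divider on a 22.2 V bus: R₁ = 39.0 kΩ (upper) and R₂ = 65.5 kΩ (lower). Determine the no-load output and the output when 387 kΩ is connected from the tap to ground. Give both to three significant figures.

Unloaded: 13.9 V; loaded: 13.1 V

Open-circuit: V = 22.2 × 65.5/(39.0 + 65.5) = 13.9 V.
With the load, R₂ becomes R₂‖R_L = 56.02 kΩ, so V = 22.2 × 56.02/95.02 = 13.1 V.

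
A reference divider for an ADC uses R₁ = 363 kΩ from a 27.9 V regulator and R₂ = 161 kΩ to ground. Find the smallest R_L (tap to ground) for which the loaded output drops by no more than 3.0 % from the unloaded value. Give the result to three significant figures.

R_L(min) ≈ 3.61 MΩ

Output resistance R_th = R₁‖R₂ = (363 × 161)/524.0 = 111.5 kΩ.
The fractional drop is R_th/(R_th + R_L); requiring this ≤ 0.0300 gives R_L ≥ R_th(1/0.0300 − 1) = 111.5 × 32.33 = 3.61 MΩ.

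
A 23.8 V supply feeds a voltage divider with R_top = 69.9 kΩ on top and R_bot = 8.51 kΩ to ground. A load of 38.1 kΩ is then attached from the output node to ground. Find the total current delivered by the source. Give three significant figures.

I ≈ 0.310 mA

R_bot‖R_L = 6.956 kΩ, so the source sees R_top + R_bot‖R_L = 76.86 kΩ.
I = 23.8 V / 76.86 kΩ = 0.310 mA.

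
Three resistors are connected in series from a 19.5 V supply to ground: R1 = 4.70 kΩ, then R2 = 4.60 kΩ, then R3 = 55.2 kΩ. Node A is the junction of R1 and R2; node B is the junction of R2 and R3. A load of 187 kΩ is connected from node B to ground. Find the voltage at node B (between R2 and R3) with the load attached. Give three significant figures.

V ≈ 16.0 V

At node B, R3 is in parallel with the load: R3‖R_L = 42.62 kΩ.
Below node A the resistance is R2 + (R3‖R_L) = 47.22 kΩ, so V_A = 19.5 × 47.22/51.92 = 17.73 V.
Then V_B = V_A × (R3‖R_L)/(R2 + R3‖R_L) = 17.73 × 42.62/47.22 = 16.0 V.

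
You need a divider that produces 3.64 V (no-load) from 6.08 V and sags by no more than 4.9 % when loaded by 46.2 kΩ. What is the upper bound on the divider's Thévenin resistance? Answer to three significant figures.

Loading drop = R_th/(R_th + R_L) ≤ 0.0490, so R_th ≤ R_L · ε/(1−ε) = 46.2 kΩ × 0.0490/0.9510 = 2.38 kΩ.
(Any R1, R2 with R2/(R1+R2) = 0.599 and R1‖R2 ≤ 2.38 kΩ will meet the spec.)

R_th ≤ 2.38 kΩ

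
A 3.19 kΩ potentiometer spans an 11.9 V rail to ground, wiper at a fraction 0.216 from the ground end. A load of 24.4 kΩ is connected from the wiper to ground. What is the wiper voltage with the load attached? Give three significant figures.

V ≈ 2.51 V

The wiper splits the pot into (1−α)R = 2501 Ω above and αR = 689.0 Ω below.
Lower section ‖ load = 670.1 Ω.
V_wiper = 11.9 × 670.1/(2501 + 670.1) = 2.51 V.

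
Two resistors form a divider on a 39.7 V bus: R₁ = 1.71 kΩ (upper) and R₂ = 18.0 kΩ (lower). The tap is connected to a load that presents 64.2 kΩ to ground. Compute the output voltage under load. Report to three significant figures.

V_out ≈ 35.4 V

The load sits in parallel with R₂: R₂‖R_L = (18.0 × 64.2) / (18.0 + 64.2) = 14.06 kΩ.
V_out = 39.7 × 14.06 / (1.71 + 14.06) = 39.7 × 14.06/15.77 = 35.4 V.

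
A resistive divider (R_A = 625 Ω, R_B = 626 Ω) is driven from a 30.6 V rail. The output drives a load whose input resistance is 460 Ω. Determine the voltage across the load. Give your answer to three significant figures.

V_out ≈ 9.12 V

The load sits in parallel with R_B: R_B‖R_L = (626 × 460) / (626 + 460) = 265.2 Ω.
V_out = 30.6 × 265.2 / (625 + 265.2) = 30.6 × 265.2/890.2 = 9.12 V.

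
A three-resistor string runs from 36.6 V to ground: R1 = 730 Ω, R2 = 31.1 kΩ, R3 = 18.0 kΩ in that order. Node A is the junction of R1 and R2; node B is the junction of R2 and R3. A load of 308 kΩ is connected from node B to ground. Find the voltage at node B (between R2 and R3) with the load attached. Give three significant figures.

V ≈ 12.7 V

At node B, R3 is in parallel with the load: R3‖R_L = 17010 Ω.
Below node A the resistance is R2 + (R3‖R_L) = 48110 Ω, so V_A = 36.6 × 48110/48840 = 36.05 V.
Then V_B = V_A × (R3‖R_L)/(R2 + R3‖R_L) = 36.05 × 17010/48110 = 12.7 V.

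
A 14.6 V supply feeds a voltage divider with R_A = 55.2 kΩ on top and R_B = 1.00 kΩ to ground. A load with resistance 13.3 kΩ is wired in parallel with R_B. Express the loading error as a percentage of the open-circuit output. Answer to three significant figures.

6.88 %

The divider's output (Thévenin) resistance is R_A‖R_B = 0.9822 kΩ.
Fractional drop under load = R_th/(R_th + R_L) = 0.9822 / (0.9822 + 13.3) = 0.06877.
So the output falls by 6.88 %.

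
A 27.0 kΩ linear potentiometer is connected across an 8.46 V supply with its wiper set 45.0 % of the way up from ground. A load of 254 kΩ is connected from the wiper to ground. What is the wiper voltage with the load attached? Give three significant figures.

V ≈ 3.71 V

The wiper splits the pot into (1−α)R = 14.85 kΩ above and αR = 12.15 kΩ below.
Lower section ‖ load = 11.60 kΩ.
V_wiper = 8.46 × 11.60/(14.85 + 11.60) = 3.71 V.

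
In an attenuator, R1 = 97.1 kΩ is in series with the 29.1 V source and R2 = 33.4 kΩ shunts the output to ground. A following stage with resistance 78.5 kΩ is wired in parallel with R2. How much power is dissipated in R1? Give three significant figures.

P ≈ 5.66 mW

Total resistance from the source is R1 + (R2‖R_L) = 120.5 kΩ, so I = 29.1/120.5 kΩ = 0.2414 mA.
P = I²·R1 = (0.2414 mA)² × 97.1 kΩ = 5.66 mW.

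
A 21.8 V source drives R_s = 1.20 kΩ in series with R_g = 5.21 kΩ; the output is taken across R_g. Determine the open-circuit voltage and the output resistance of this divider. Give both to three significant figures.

V_th is the open-circuit tap voltage: 21.8 × 5.21/(1.20 + 5.21) = 17.7 V.
With the supply zeroed, R_s and R_g appear in parallel from the tap: R_th = R_s‖R_g = (1.20 × 5.21)/6.410 = 975 Ω.

V_th = 17.7 V, R_th = 975 Ω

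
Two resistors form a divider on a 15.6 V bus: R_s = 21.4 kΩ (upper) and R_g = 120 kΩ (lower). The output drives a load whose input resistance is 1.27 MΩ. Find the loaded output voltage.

The load sits in parallel with R_g: R_g‖R_L = (120 × 1270) / (120 + 1270) = 109.6 kΩ.
V_out = 15.6 × 109.6 / (21.4 + 109.6) = 15.6 × 109.6/131.0 = 13.1 V.
(Unloaded it would have been 13.2 V.)

V_out ≈ 13.1 V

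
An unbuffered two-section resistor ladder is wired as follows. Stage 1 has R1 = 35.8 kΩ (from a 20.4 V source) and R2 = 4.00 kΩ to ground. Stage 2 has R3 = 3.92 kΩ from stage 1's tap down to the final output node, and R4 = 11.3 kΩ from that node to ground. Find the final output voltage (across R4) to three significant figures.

Stage 2 presents R3+R4 = 15.22 kΩ as a load on stage 1's tap.
Stage 1's lower leg becomes R2‖(R3+R4) = 3.168 kΩ, so V_mid = 20.4 × 3.168/38.97 = 1.658 V.
Stage 2 is itself unloaded: V_out = V_mid × R4/(R3+R4) = 1.658 × 11.3/15.22 = 1.23 V.

V_out ≈ 1.23 V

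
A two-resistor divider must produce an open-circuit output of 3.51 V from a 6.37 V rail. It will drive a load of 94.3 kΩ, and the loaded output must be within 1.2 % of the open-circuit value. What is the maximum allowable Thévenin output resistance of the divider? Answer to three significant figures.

R_th ≤ 1.15 kΩ

Loading drop = R_th/(R_th + R_L) ≤ 0.0120, so R_th ≤ R_L · ε/(1−ε) = 94.3 kΩ × 0.0120/0.9880 = 1.15 kΩ.
(Any R1, R2 with R2/(R1+R2) = 0.551 and R1‖R2 ≤ 1.15 kΩ will meet the spec.)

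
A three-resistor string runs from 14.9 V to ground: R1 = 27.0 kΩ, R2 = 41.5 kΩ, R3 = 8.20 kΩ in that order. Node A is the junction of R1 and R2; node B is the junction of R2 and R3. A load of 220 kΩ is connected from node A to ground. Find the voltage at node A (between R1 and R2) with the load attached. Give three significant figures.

Below node A the series string R2+R3 = 49.70 kΩ sits in parallel with the 220 kΩ load: 40.54 kΩ.
V_A = 14.9 × 40.54/(27.0 + 40.54) = 8.94 V.

V ≈ 8.94 V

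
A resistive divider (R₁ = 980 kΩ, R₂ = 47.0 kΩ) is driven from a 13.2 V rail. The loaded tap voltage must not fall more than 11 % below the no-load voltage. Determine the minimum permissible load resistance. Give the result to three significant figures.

Output resistance R_th = R₁‖R₂ = (980 × 47.0)/1027 = 44.85 kΩ.
The fractional drop is R_th/(R_th + R_L); requiring this ≤ 0.110 gives R_L ≥ R_th(1/0.110 − 1) = 44.85 × 8.091 = 363 kΩ.

R_L(min) ≈ 363 kΩ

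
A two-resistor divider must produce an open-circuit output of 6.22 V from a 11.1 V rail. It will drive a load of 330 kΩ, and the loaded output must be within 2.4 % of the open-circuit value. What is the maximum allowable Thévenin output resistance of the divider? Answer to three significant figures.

Loading drop = R_th/(R_th + R_L) ≤ 0.0240, so R_th ≤ R_L · ε/(1−ε) = 330 kΩ × 0.0240/0.9760 = 8.11 kΩ.
(Any R1, R2 with R2/(R1+R2) = 0.560 and R1‖R2 ≤ 8.11 kΩ will meet the spec.)

R_th ≤ 8.11 kΩ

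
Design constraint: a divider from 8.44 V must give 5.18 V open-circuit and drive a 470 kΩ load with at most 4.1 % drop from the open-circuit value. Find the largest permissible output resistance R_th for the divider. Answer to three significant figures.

Loading drop = R_th/(R_th + R_L) ≤ 0.0410, so R_th ≤ R_L · ε/(1−ε) = 470 kΩ × 0.0410/0.9590 = 20.1 kΩ.
(Any R1, R2 with R2/(R1+R2) = 0.614 and R1‖R2 ≤ 20.1 kΩ will meet the spec.)

R_th ≤ 20.1 kΩ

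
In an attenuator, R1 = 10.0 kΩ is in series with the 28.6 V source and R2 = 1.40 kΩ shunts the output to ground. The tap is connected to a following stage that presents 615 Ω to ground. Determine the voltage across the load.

The load sits in parallel with R2: R2‖R_L = (1400 × 615) / (1400 + 615) = 427.3 Ω.
V_out = 28.6 × 427.3 / (10000 + 427.3) = 28.6 × 427.3/10430 = 1.17 V.

V_out ≈ 1.17 V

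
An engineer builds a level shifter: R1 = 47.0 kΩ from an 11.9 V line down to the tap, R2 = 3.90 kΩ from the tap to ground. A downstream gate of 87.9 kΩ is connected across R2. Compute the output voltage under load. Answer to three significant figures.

The load sits in parallel with R2: R2‖R_L = (3.90 × 87.9) / (3.90 + 87.9) = 3.734 kΩ.
V_out = 11.9 × 3.734 / (47.0 + 3.734) = 11.9 × 3.734/50.73 = 0.876 V.

V_out ≈ 0.876 V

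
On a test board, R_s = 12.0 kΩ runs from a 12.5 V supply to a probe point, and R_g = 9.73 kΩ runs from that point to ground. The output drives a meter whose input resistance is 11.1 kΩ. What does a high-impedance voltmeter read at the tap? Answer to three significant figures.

The load sits in parallel with R_g: R_g‖R_L = (9.73 × 11.1) / (9.73 + 11.1) = 5.185 kΩ.
V_out = 12.5 × 5.185 / (12.0 + 5.185) = 12.5 × 5.185/17.18 = 3.77 V.
(Unloaded it would have been 5.60 V.)

V_out ≈ 3.77 V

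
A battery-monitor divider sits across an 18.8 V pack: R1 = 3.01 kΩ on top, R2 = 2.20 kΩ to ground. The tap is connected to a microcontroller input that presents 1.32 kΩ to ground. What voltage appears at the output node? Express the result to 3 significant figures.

V_out ≈ 4.04 V

The load sits in parallel with R2: R2‖R_L = (2.20 × 1.32) / (2.20 + 1.32) = 0.8250 kΩ.
V_out = 18.8 × 0.8250 / (3.01 + 0.8250) = 18.8 × 0.8250/3.835 = 4.04 V.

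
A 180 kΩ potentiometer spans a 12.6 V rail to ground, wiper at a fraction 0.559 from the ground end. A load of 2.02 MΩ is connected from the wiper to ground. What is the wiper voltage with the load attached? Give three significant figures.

V ≈ 6.89 V

The wiper splits the pot into (1−α)R = 79.38 kΩ above and αR = 100.6 kΩ below.
Lower section ‖ load = 95.85 kΩ.
V_wiper = 12.6 × 95.85/(79.38 + 95.85) = 6.89 V.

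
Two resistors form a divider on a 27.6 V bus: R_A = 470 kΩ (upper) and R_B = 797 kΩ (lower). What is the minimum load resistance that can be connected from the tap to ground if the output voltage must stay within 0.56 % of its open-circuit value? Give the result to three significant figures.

R_L(min) ≈ 52.5 MΩ

Output resistance R_th = R_A‖R_B = (470 × 797)/1267 = 295.7 kΩ.
The fractional drop is R_th/(R_th + R_L); requiring this ≤ 0.00560 gives R_L ≥ R_th(1/0.00560 − 1) = 295.7 × 177.6 = 52.5 MΩ.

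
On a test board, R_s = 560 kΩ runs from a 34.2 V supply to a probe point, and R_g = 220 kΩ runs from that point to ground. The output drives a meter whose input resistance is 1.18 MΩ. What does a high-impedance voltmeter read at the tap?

The load sits in parallel with R_g: R_g‖R_L = (220 × 1180) / (220 + 1180) = 185.4 kΩ.
V_out = 34.2 × 185.4 / (560 + 185.4) = 34.2 × 185.4/745.4 = 8.51 V.

V_out ≈ 8.51 V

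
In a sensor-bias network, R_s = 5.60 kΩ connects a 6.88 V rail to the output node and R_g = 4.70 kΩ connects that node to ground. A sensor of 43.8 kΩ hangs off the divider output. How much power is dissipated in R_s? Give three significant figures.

Total resistance from the source is R_s + (R_g‖R_L) = 9.845 kΩ, so I = 6.88/9.845 kΩ = 0.6989 mA.
P = I²·R_s = (0.6989 mA)² × 5.60 kΩ = 2.74 mW.

P ≈ 2.74 mW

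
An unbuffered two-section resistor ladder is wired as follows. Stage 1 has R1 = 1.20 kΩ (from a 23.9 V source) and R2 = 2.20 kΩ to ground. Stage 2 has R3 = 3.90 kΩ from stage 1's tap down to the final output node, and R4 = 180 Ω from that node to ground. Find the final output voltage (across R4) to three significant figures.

Stage 2 presents R3+R4 = 4080 Ω as a load on stage 1's tap.
Stage 1's lower leg becomes R2‖(R3+R4) = 1429 Ω, so V_mid = 23.9 × 1429/2629 = 12.99 V.
Stage 2 is itself unloaded: V_out = V_mid × R4/(R3+R4) = 12.99 × 180/4080 = 0.573 V.

V_out ≈ 0.573 V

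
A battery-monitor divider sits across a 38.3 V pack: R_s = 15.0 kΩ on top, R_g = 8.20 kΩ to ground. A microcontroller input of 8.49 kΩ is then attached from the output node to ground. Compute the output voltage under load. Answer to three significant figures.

V_out ≈ 8.33 V

The load sits in parallel with R_g: R_g‖R_L = (8.20 × 8.49) / (8.20 + 8.49) = 4.171 kΩ.
V_out = 38.3 × 4.171 / (15.0 + 4.171) = 38.3 × 4.171/19.17 = 8.33 V.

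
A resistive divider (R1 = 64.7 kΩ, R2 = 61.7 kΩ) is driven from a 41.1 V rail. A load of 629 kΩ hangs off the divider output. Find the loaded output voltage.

The load sits in parallel with R2: R2‖R_L = (61.7 × 629) / (61.7 + 629) = 56.19 kΩ.
V_out = 41.1 × 56.19 / (64.7 + 56.19) = 41.1 × 56.19/120.9 = 19.1 V.

V_out ≈ 19.1 V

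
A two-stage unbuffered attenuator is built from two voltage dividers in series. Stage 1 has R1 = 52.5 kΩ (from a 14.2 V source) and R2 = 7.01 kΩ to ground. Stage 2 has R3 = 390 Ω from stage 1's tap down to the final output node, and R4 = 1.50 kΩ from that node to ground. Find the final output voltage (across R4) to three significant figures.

V_out ≈ 0.311 V

Stage 2 presents R3+R4 = 1890 Ω as a load on stage 1's tap.
Stage 1's lower leg becomes R2‖(R3+R4) = 1489 Ω, so V_mid = 14.2 × 1489/53990 = 0.3915 V.
Stage 2 is itself unloaded: V_out = V_mid × R4/(R3+R4) = 0.3915 × 1500/1890 = 0.311 V.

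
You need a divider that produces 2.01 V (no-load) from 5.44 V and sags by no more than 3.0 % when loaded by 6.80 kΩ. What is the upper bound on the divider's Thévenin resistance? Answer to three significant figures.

Loading drop = R_th/(R_th + R_L) ≤ 0.0300, so R_th ≤ R_L · ε/(1−ε) = 6.80 kΩ × 0.0300/0.9700 = 210 Ω.
(Any R1, R2 with R2/(R1+R2) = 0.369 and R1‖R2 ≤ 210 Ω will meet the spec.)

R_th ≤ 210 Ω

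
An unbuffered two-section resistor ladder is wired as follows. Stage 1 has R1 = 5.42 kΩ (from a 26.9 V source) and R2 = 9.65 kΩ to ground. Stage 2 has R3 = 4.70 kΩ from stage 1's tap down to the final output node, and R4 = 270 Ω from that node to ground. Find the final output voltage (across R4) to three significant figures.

Stage 2 presents R3+R4 = 4970 Ω as a load on stage 1's tap.
Stage 1's lower leg becomes R2‖(R3+R4) = 3280 Ω, so V_mid = 26.9 × 3280/8700 = 10.14 V.
Stage 2 is itself unloaded: V_out = V_mid × R4/(R3+R4) = 10.14 × 270/4970 = 0.551 V.

V_out ≈ 0.551 V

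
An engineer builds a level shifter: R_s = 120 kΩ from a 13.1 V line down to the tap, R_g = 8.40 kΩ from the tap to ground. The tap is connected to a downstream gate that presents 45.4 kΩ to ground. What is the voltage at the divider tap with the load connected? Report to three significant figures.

V_out ≈ 0.731 V

The load sits in parallel with R_g: R_g‖R_L = (8.40 × 45.4) / (8.40 + 45.4) = 7.088 kΩ.
V_out = 13.1 × 7.088 / (120 + 7.088) = 13.1 × 7.088/127.1 = 0.731 V.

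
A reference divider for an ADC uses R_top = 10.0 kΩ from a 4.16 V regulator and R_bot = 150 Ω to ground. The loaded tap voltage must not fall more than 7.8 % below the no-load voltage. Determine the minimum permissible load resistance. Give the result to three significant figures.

Output resistance R_th = R_top‖R_bot = (10000 × 150)/10150 = 147.8 Ω.
The fractional drop is R_th/(R_th + R_L); requiring this ≤ 0.0780 gives R_L ≥ R_th(1/0.0780 − 1) = 147.8 × 11.82 = 1.75 kΩ.

R_L(min) ≈ 1.75 kΩ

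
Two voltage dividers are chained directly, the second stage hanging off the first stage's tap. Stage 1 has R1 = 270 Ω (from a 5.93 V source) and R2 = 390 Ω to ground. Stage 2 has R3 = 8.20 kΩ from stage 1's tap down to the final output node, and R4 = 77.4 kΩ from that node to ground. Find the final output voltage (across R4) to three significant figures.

V_out ≈ 3.16 V

Stage 2 presents R3+R4 = 85600 Ω as a load on stage 1's tap.
Stage 1's lower leg becomes R2‖(R3+R4) = 388.2 Ω, so V_mid = 5.93 × 388.2/658.2 = 3.498 V.
Stage 2 is itself unloaded: V_out = V_mid × R4/(R3+R4) = 3.498 × 77400/85600 = 3.16 V.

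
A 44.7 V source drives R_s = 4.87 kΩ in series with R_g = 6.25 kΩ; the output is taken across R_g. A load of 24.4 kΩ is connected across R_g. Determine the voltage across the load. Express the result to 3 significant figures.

V_out ≈ 22.6 V

The load sits in parallel with R_g: R_g‖R_L = (6.25 × 24.4) / (6.25 + 24.4) = 4.976 kΩ.
V_out = 44.7 × 4.976 / (4.87 + 4.976) = 44.7 × 4.976/9.846 = 22.6 V.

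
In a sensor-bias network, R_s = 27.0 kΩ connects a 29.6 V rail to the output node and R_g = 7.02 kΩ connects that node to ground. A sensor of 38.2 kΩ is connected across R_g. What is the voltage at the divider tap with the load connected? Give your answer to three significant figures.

V_out ≈ 5.33 V

The load sits in parallel with R_g: R_g‖R_L = (7.02 × 38.2) / (7.02 + 38.2) = 5.930 kΩ.
V_out = 29.6 × 5.930 / (27.0 + 5.930) = 29.6 × 5.930/32.93 = 5.33 V.
(Unloaded it would have been 6.11 V.)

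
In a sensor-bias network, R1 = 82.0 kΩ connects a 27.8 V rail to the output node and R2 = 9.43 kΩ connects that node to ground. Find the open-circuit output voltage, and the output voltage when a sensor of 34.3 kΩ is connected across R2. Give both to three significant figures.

Unloaded: 2.87 V; loaded: 2.30 V

Open-circuit: V = 27.8 × 9.43/(82.0 + 9.43) = 2.87 V.
With the load, R2 becomes R2‖R_L = 7.397 kΩ, so V = 27.8 × 7.397/89.40 = 2.30 V.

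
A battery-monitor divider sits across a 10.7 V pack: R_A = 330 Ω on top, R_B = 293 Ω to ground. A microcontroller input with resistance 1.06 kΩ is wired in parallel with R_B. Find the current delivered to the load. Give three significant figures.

I_L ≈ 4.14 mA

R_B‖R_L = 229.5 Ω; V_out = 10.7 × 229.5/559.5 = 4.390 V.
I_L = V_out / R_L = 4.390 / 1.06 kΩ = 4.14 mA.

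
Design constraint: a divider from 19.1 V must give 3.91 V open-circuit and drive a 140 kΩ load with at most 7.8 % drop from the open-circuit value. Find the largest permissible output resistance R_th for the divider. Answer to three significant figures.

R_th ≤ 11.8 kΩ

Loading drop = R_th/(R_th + R_L) ≤ 0.0780, so R_th ≤ R_L · ε/(1−ε) = 140 kΩ × 0.0780/0.9220 = 11.8 kΩ.
(Any R1, R2 with R2/(R1+R2) = 0.205 and R1‖R2 ≤ 11.8 kΩ will meet the spec.)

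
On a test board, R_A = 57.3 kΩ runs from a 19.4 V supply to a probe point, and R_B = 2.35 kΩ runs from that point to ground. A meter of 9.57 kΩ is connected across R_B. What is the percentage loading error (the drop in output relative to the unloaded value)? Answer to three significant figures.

The divider's output (Thévenin) resistance is R_A‖R_B = 2.257 kΩ.
Fractional drop under load = R_th/(R_th + R_L) = 2.257 / (2.257 + 9.57) = 0.1909.
So the output falls by 19.1 %.

19.1 %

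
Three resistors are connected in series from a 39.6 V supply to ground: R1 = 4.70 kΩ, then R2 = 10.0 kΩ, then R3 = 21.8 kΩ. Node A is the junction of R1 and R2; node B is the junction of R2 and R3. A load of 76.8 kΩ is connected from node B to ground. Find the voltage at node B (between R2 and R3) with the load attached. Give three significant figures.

At node B, R3 is in parallel with the load: R3‖R_L = 16.98 kΩ.
Below node A the resistance is R2 + (R3‖R_L) = 26.98 kΩ, so V_A = 39.6 × 26.98/31.68 = 33.73 V.
Then V_B = V_A × (R3‖R_L)/(R2 + R3‖R_L) = 33.73 × 16.98/26.98 = 21.2 V.

V ≈ 21.2 V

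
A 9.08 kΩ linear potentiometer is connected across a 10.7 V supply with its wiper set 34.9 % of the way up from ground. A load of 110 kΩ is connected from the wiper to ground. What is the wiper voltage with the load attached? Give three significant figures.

V ≈ 3.67 V

The wiper splits the pot into (1−α)R = 5.911 kΩ above and αR = 3.169 kΩ below.
Lower section ‖ load = 3.080 kΩ.
V_wiper = 10.7 × 3.080/(5.911 + 3.080) = 3.67 V.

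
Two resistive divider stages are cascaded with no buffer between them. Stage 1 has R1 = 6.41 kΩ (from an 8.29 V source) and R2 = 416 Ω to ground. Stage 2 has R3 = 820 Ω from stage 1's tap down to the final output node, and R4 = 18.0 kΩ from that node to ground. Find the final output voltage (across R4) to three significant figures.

V_out ≈ 0.473 V

Stage 2 presents R3+R4 = 18820 Ω as a load on stage 1's tap.
Stage 1's lower leg becomes R2‖(R3+R4) = 407.0 Ω, so V_mid = 8.29 × 407.0/6817 = 0.4949 V.
Stage 2 is itself unloaded: V_out = V_mid × R4/(R3+R4) = 0.4949 × 18000/18820 = 0.473 V.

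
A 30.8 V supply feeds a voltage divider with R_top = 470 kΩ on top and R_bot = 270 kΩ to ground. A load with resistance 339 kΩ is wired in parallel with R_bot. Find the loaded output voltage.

The load sits in parallel with R_bot: R_bot‖R_L = (270 × 339) / (270 + 339) = 150.3 kΩ.
V_out = 30.8 × 150.3 / (470 + 150.3) = 30.8 × 150.3/620.3 = 7.46 V.

V_out ≈ 7.46 V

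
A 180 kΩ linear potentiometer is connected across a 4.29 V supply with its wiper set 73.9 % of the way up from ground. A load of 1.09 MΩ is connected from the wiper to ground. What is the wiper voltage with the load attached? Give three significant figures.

V ≈ 3.07 V

The wiper splits the pot into (1−α)R = 46.98 kΩ above and αR = 133.0 kΩ below.
Lower section ‖ load = 118.6 kΩ.
V_wiper = 4.29 × 118.6/(46.98 + 118.6) = 3.07 V.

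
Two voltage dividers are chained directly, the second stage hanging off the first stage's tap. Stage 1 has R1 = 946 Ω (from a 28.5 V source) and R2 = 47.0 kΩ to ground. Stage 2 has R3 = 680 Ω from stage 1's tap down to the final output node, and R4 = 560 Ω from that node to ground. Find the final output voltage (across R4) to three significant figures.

V_out ≈ 7.22 V

Stage 2 presents R3+R4 = 1240 Ω as a load on stage 1's tap.
Stage 1's lower leg becomes R2‖(R3+R4) = 1208 Ω, so V_mid = 28.5 × 1208/2154 = 15.98 V.
Stage 2 is itself unloaded: V_out = V_mid × R4/(R3+R4) = 15.98 × 560/1240 = 7.22 V.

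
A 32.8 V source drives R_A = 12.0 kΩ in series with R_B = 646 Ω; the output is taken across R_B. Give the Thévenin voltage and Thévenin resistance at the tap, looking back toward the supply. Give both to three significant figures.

V_th = 1.68 V, R_th = 613 Ω

V_th is the open-circuit tap voltage: 32.8 × 646/(12000 + 646) = 1.68 V.
With the supply zeroed, R_A and R_B appear in parallel from the tap: R_th = R_A‖R_B = (12000 × 646)/12650 = 613 Ω.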